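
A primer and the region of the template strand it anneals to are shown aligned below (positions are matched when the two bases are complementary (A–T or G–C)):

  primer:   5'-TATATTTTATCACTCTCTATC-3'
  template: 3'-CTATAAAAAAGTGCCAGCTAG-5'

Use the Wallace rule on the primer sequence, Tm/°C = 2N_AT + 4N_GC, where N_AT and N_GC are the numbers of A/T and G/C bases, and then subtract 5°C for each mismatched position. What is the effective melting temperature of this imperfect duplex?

Primer base counts: A=5, T=11, G=0, C=5 → A+T=16, G+C=5
Perfect-match Tm = 2(16) + 4(5) = 32 + 20 = 52°C
Mismatches (positions where the bases are not complementary): 5 (at positions 1, 9, 14, 15, 18)
Effective Tm = 52 − 5×5 = 52 − 25 = 27°C

27°C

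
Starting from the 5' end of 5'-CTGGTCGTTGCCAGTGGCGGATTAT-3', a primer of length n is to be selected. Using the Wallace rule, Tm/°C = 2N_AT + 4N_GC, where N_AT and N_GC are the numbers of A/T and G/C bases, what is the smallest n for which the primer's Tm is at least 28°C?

n = 9

First 8 bases: CTGGTCGT → Tm = 26°C (< 28°C)
First 9 bases: CTGGTCGTT → Tm = 28°C (≥ 28°C)
Each additional base adds 2°C (A/T) or 4°C (G/C), so Tm is non-decreasing in n; n = 9 is the first length to reach 28°C.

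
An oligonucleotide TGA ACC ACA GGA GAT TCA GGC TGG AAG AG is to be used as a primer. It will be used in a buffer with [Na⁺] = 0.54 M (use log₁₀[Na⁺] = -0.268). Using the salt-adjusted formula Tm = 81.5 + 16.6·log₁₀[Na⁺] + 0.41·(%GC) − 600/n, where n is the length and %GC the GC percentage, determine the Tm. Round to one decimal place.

77.6°C

Length n = 29. Counting bases: G=10, T=4, C=5, A=10
G+C = 15, so %GC = 15/29 × 100 = 51.724%
Salt term: 16.6 × (-0.268) = -4.449
GC term: 0.41 × 51.724 = 21.207; length term: −600/29 = −20.69
Tm = 81.5 + (-4.449) + 21.207 − 20.69 = 77.568 → 77.6°C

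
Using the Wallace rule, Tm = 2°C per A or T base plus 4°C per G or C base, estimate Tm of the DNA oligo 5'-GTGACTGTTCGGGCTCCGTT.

64°C

A=1, C=5, G=7, T=7
A+T = 8, G+C = 12
Tm = 2(8) + 4(12) = 16 + 48 = 64°C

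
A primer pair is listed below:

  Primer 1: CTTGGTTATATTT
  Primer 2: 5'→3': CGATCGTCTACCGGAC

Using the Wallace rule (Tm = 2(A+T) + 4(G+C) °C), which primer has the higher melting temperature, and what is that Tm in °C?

Primer 2, 52°C

Primer 1: A+T=10, G+C=3 → Tm = 2(10)+4(3) = 32°C
Primer 2: A+T=6, G+C=10 → Tm = 2(6)+4(10) = 52°C
32°C vs 52°C → primer 2 is higher.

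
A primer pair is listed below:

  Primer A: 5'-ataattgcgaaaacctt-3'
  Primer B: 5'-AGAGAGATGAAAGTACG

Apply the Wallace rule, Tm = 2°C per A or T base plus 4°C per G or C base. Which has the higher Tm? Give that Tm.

Primer A: A+T=12, G+C=5 → Tm = 2(12)+4(5) = 44°C
Primer B: A+T=10, G+C=7 → Tm = 2(10)+4(7) = 48°C
44°C vs 48°C → primer B is higher.

Primer B, 48°C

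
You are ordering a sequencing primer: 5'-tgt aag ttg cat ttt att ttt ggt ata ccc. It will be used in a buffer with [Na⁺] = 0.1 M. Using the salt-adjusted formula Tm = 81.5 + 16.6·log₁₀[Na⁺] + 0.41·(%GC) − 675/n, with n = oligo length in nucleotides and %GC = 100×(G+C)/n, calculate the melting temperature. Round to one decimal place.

54.7°C

Length n = 30. Counting bases: A=6, G=5, T=15, C=4
G+C = 9, so %GC = 9/30 × 100 = 30%
Salt term: 16.6 × (-1) = -16.6
GC term: 0.41 × 30 = 12.3; length term: −675/30 = −22.5
Tm = 81.5 + (-16.6) + 12.3 − 22.5 = 54.7 → 54.7°C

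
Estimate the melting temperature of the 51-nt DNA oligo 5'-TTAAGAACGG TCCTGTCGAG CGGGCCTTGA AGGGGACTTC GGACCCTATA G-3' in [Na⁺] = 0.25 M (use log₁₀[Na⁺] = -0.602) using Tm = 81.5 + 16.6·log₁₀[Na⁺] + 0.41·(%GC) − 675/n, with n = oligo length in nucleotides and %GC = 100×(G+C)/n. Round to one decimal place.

81.6°C

Length n = 51. Scanning the sequence gives G=17, A=11, C=12, T=11.
G+C = 29, so %GC = 29/51 × 100 = 56.863%
Salt term: 16.6 × (-0.602) = -9.993
GC term: 0.41 × 56.863 = 23.314; length term: −675/51 = −13.235
Tm = 81.5 + (-9.993) + 23.314 − 13.235 = 81.586 → 81.6°C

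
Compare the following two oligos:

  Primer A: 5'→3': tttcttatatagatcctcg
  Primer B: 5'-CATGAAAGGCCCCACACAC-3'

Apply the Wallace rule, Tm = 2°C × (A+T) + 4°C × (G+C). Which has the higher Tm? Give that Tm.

Primer A: A+T=13, G+C=6 → Tm = 2(13)+4(6) = 50°C
Primer B: A+T=8, G+C=11 → Tm = 2(8)+4(11) = 60°C
50°C vs 60°C → primer B is higher.

Primer B, 60°C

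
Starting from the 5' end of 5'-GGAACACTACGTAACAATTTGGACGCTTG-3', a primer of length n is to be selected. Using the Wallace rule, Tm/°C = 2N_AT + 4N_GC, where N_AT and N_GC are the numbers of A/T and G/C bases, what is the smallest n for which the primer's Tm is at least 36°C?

First 11 bases: GGAACACTACG → Tm = 34°C (< 36°C)
First 12 bases: GGAACACTACGT → Tm = 36°C (≥ 36°C)
Since every base adds ≥2°C, Tm only increases with n, so the threshold is first crossed at n = 12.

n = 12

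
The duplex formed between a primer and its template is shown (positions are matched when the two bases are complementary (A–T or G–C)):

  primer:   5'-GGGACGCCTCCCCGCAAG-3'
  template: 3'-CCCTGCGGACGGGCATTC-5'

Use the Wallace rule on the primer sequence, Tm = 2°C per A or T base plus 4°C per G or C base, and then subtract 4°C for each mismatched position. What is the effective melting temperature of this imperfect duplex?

56°C

Primer base counts: A=3, T=1, G=6, C=8 → A+T=4, G+C=14
Perfect-match Tm = 2(4) + 4(14) = 8 + 56 = 64°C
Mismatches (positions where the bases are not complementary): 2 (at positions 10, 15)
Effective Tm = 64 − 2×4 = 64 − 8 = 56°C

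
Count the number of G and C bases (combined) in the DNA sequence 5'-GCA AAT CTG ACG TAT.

6

Base counts: A=5, C=3, T=4, G=3
G+C = 3 + 3 = 6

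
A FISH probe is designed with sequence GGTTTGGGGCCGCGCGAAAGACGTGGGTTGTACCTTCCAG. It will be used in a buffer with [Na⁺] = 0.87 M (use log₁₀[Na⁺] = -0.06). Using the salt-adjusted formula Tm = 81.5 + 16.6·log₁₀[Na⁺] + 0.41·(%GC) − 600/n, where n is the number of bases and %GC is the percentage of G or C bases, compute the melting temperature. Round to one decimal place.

91.1°C

Length n = 40. Base counts: C=9, G=16, A=6, T=9
G+C = 25, so %GC = 25/40 × 100 = 62.5%
Salt term: 16.6 × (-0.06) = -0.996
GC term: 0.41 × 62.5 = 25.625; length term: −600/40 = −15
Tm = 81.5 + (-0.996) + 25.625 − 15 = 91.129 → 91.1°C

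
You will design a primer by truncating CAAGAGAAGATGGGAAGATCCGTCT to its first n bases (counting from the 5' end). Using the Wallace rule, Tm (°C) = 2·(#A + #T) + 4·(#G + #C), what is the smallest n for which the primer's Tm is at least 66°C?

n = 22

First 21 bases: CAAGAGAAGATGGGAAGATCC → Tm = 62°C (< 66°C)
First 22 bases: CAAGAGAAGATGGGAAGATCCG → Tm = 66°C (≥ 66°C)
Since every base adds ≥2°C, Tm only increases with n, so the threshold is first crossed at n = 22.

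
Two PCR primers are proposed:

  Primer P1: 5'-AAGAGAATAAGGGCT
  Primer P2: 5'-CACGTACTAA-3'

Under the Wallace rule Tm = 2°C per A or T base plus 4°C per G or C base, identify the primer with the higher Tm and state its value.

Primer P1: A+T=9, G+C=6 → Tm = 2(9)+4(6) = 42°C
Primer P2: A+T=6, G+C=4 → Tm = 2(6)+4(4) = 28°C
42°C vs 28°C → primer P1 is higher.

Primer P1, 42°C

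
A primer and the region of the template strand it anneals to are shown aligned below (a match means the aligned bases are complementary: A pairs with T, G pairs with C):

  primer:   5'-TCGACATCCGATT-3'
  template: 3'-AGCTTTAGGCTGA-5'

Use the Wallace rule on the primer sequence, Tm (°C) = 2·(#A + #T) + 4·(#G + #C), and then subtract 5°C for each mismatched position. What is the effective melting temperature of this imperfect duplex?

28°C

Primer base counts: A=3, T=4, G=2, C=4 → A+T=7, G+C=6
Perfect-match Tm = 2(7) + 4(6) = 14 + 24 = 38°C
Mismatches (positions where the bases are not complementary): 2 (at positions 5, 12)
Effective Tm = 38 − 2×5 = 38 − 10 = 28°C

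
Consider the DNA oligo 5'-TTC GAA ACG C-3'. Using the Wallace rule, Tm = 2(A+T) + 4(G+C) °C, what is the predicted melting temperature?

30°C

Scanning the sequence gives A=3, T=2, C=3, G=2.
A+T = 5, G+C = 5
Tm = 4·5 + 2·5 = 20 + 10 = 30°C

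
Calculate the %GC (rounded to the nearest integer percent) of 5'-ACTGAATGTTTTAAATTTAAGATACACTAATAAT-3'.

Base counts: C=3, A=15, T=13, G=3
G+C = 3 + 3 = 6 out of 34 bases
%GC = 6/34 × 100 = 17.65% ≈ 18%

18%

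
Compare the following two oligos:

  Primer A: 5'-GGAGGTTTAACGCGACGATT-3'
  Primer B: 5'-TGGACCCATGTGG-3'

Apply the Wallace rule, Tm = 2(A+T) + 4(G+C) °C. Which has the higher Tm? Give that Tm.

Primer A: A+T=10, G+C=10 → Tm = 2(10)+4(10) = 60°C
Primer B: A+T=5, G+C=8 → Tm = 2(5)+4(8) = 42°C
60°C vs 42°C → primer A is higher.

Primer A, 60°C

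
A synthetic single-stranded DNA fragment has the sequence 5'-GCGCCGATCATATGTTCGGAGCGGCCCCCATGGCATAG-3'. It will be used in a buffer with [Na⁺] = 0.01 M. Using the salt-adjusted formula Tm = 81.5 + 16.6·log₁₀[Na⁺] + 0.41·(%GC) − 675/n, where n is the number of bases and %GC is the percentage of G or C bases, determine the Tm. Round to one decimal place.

Length n = 38. C=12, G=12, A=7, T=7
G+C = 24, so %GC = 24/38 × 100 = 63.158%
Salt term: 16.6 × (-2) = -33.2
GC term: 0.41 × 63.158 = 25.895; length term: −675/38 = −17.763
Tm = 81.5 + (-33.2) + 25.895 − 17.763 = 56.432 → 56.4°C

56.4°C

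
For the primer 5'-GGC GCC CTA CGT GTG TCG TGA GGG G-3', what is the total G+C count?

Scanning the sequence gives A=2, C=6, T=5, G=12.
G+C = 12 + 6 = 18

18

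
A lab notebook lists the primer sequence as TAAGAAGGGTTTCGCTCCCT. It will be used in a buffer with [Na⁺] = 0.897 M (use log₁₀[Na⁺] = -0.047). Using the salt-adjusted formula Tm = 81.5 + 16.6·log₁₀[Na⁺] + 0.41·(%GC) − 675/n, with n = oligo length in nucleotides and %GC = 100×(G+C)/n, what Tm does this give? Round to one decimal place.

Length n = 20. Scanning the sequence gives T=6, C=5, G=5, A=4.
G+C = 10, so %GC = 10/20 × 100 = 50%
Salt term: 16.6 × (-0.047) = -0.78
GC term: 0.41 × 50 = 20.5; length term: −675/20 = −33.75
Tm = 81.5 + (-0.78) + 20.5 − 33.75 = 67.47 → 67.5°C

67.5°C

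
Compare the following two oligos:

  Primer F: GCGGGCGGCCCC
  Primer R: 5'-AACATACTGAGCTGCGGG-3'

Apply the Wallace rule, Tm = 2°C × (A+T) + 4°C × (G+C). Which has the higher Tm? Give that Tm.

Primer R, 56°C

Primer F: A+T=0, G+C=12 → Tm = 2(0)+4(12) = 48°C
Primer R: A+T=8, G+C=10 → Tm = 2(8)+4(10) = 56°C
48°C vs 56°C → primer R is higher.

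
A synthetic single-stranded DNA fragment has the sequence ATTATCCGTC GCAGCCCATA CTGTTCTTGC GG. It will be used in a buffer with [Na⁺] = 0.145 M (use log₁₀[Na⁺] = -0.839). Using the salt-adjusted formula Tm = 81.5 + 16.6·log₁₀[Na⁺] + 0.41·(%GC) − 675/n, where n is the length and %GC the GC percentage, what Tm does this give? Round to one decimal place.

Length n = 32. Scanning the sequence gives C=10, A=5, T=10, G=7.
G+C = 17, so %GC = 17/32 × 100 = 53.125%
Salt term: 16.6 × (-0.839) = -13.927
GC term: 0.41 × 53.125 = 21.781; length term: −675/32 = −21.094
Tm = 81.5 + (-13.927) + 21.781 − 21.094 = 68.26 → 68.3°C

68.3°C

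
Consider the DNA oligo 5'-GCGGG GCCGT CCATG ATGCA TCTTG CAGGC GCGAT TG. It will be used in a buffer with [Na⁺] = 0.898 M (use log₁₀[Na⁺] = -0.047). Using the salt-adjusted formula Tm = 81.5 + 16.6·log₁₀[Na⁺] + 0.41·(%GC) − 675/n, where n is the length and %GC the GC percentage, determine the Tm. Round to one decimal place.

89.1°C

Length n = 37. Scanning the sequence gives T=8, A=5, G=14, C=10.
G+C = 24, so %GC = 24/37 × 100 = 64.865%
Salt term: 16.6 × (-0.047) = -0.78
GC term: 0.41 × 64.865 = 26.595; length term: −675/37 = −18.243
Tm = 81.5 + (-0.78) + 26.595 − 18.243 = 89.072 → 89.1°C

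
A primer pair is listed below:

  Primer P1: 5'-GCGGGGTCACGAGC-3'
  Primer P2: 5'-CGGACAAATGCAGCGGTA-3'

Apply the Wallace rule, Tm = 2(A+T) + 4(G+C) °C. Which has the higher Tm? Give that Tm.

Primer P1: A+T=3, G+C=11 → Tm = 2(3)+4(11) = 50°C
Primer P2: A+T=8, G+C=10 → Tm = 2(8)+4(10) = 56°C
50°C vs 56°C → primer P2 is higher.

Primer P2, 56°C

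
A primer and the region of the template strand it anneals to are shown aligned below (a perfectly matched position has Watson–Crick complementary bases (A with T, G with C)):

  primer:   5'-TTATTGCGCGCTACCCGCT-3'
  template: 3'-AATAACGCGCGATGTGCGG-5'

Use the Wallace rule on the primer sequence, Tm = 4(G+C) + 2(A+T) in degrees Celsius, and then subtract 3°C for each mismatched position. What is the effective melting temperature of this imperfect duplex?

Primer base counts: A=2, T=6, G=4, C=7 → A+T=8, G+C=11
Perfect-match Tm = 2(8) + 4(11) = 16 + 44 = 60°C
Mismatches (positions where the bases are not complementary): 2 (at positions 15, 19)
Effective Tm = 60 − 2×3 = 60 − 6 = 54°C

54°C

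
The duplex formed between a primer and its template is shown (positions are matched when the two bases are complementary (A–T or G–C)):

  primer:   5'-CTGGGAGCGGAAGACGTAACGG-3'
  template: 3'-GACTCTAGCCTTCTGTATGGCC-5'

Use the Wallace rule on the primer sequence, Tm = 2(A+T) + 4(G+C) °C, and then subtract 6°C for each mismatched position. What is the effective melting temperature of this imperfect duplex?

Primer base counts: A=6, T=2, G=10, C=4 → A+T=8, G+C=14
Perfect-match Tm = 2(8) + 4(14) = 16 + 56 = 72°C
Mismatches (positions where the bases are not complementary): 4 (at positions 4, 7, 16, 19)
Effective Tm = 72 − 4×6 = 72 − 24 = 48°C

48°C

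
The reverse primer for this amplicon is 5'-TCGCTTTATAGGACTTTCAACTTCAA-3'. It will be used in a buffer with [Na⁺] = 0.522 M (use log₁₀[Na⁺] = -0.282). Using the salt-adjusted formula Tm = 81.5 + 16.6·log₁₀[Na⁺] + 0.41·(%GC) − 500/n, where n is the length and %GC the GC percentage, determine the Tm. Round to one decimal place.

Length n = 26. Base counts: T=10, G=3, A=7, C=6
G+C = 9, so %GC = 9/26 × 100 = 34.615%
Salt term: 16.6 × (-0.282) = -4.681
GC term: 0.41 × 34.615 = 14.192; length term: −500/26 = −19.231
Tm = 81.5 + (-4.681) + 14.192 − 19.231 = 71.78 → 71.8°C

71.8°C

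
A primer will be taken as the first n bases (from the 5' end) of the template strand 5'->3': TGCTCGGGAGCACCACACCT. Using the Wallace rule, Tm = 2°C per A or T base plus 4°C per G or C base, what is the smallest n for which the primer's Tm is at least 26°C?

First 7 bases: TGCTCGG → Tm = 24°C (< 26°C)
First 8 bases: TGCTCGGG → Tm = 28°C (≥ 26°C)
Each additional base adds 2°C (A/T) or 4°C (G/C), so Tm is non-decreasing in n; n = 8 is the first length to reach 26°C.

n = 8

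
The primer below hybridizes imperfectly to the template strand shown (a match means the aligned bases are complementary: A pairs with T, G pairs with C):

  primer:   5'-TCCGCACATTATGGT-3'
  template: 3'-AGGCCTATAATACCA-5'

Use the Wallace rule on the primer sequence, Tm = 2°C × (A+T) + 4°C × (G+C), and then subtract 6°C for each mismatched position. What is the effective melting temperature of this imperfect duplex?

32°C

Primer base counts: A=3, T=5, G=3, C=4 → A+T=8, G+C=7
Perfect-match Tm = 2(8) + 4(7) = 16 + 28 = 44°C
Mismatches (positions where the bases are not complementary): 2 (at positions 5, 7)
Effective Tm = 44 − 2×6 = 44 − 12 = 32°C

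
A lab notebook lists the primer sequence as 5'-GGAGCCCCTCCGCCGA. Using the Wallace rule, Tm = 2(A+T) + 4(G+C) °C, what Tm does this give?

Scanning the sequence gives T=1, C=8, A=2, G=5.
AT pairs contribute 3, GC pairs contribute 13.
Tm = 2×3 + 4×13 = 58°C

58°C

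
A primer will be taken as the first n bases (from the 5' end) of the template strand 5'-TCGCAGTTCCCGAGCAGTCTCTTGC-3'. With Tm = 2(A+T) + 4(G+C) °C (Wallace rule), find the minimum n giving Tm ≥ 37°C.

n = 12

First 11 bases: TCGCAGTTCCC → Tm = 36°C (< 37°C)
First 12 bases: TCGCAGTTCCCG → Tm = 40°C (≥ 37°C)
Since every base adds ≥2°C, Tm only increases with n, so the threshold is first crossed at n = 12.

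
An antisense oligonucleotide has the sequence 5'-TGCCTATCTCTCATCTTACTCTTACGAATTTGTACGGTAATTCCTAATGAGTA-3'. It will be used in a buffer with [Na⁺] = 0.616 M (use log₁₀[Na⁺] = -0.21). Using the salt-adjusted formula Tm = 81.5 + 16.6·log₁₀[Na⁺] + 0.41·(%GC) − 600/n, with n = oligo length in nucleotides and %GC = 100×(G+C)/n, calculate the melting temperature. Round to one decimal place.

Length n = 53. Counting bases: C=12, A=13, G=7, T=21
G+C = 19, so %GC = 19/53 × 100 = 35.849%
Salt term: 16.6 × (-0.21) = -3.486
GC term: 0.41 × 35.849 = 14.698; length term: −600/53 = −11.321
Tm = 81.5 + (-3.486) + 14.698 − 11.321 = 81.391 → 81.4°C

81.4°C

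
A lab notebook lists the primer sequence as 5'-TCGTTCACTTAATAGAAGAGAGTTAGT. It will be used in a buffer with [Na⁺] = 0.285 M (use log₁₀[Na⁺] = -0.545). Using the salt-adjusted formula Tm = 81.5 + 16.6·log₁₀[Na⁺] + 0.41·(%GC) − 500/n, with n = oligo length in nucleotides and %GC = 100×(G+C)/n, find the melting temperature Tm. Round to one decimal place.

Length n = 27. Scanning the sequence gives T=9, C=3, A=9, G=6.
G+C = 9, so %GC = 9/27 × 100 = 33.333%
Salt term: 16.6 × (-0.545) = -9.047
GC term: 0.41 × 33.333 = 13.667; length term: −500/27 = −18.519
Tm = 81.5 + (-9.047) + 13.667 − 18.519 = 67.601 → 67.6°C

67.6°C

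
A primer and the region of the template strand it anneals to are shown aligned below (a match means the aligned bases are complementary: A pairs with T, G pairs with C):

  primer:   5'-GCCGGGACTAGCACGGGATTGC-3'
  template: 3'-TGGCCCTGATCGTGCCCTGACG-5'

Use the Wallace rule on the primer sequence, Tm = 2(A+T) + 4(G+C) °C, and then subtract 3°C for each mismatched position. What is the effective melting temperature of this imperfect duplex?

Primer base counts: A=4, T=3, G=9, C=6 → A+T=7, G+C=15
Perfect-match Tm = 2(7) + 4(15) = 14 + 60 = 74°C
Mismatches (positions where the bases are not complementary): 2 (at positions 1, 19)
Effective Tm = 74 − 2×3 = 74 − 6 = 68°C

68°C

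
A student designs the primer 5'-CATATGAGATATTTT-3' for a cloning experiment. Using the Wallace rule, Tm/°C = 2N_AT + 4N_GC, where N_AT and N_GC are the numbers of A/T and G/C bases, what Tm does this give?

36°C

A=5, T=7, C=1, G=2
So N_AT = 12 and N_GC = 3.
Tm = 4·3 + 2·12 = 12 + 24 = 36°C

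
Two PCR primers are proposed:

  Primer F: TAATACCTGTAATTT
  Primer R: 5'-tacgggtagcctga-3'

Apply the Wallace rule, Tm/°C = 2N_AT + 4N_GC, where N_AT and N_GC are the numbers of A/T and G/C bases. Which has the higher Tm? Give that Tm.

Primer F: A+T=12, G+C=3 → Tm = 2(12)+4(3) = 36°C
Primer R: A+T=6, G+C=8 → Tm = 2(6)+4(8) = 44°C
36°C vs 44°C → primer R is higher.

Primer R, 44°C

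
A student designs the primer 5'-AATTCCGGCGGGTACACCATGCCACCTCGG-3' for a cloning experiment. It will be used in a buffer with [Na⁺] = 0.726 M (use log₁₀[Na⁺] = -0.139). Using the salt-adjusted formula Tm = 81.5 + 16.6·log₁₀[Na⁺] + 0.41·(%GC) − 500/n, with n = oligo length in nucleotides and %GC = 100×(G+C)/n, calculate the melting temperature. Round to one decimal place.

Length n = 30. Scanning the sequence gives G=8, T=5, C=11, A=6.
G+C = 19, so %GC = 19/30 × 100 = 63.333%
Salt term: 16.6 × (-0.139) = -2.307
GC term: 0.41 × 63.333 = 25.967; length term: −500/30 = −16.667
Tm = 81.5 + (-2.307) + 25.967 − 16.667 = 88.493 → 88.5°C

88.5°C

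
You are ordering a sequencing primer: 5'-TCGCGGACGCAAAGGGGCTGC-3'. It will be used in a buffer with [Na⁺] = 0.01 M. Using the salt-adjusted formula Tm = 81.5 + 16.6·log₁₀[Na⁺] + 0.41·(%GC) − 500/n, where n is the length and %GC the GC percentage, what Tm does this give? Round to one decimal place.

53.8°C

Length n = 21. A=4, T=2, C=6, G=9
G+C = 15, so %GC = 15/21 × 100 = 71.429%
Salt term: 16.6 × (-2) = -33.2
GC term: 0.41 × 71.429 = 29.286; length term: −500/21 = −23.81
Tm = 81.5 + (-33.2) + 29.286 − 23.81 = 53.776 → 53.8°C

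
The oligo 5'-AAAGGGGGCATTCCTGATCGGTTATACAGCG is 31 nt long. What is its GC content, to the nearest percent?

52%

A=8, G=10, C=6, T=7
G+C = 10 + 6 = 16 out of 31 bases
%GC = 16/31 × 100 = 51.61% ≈ 52%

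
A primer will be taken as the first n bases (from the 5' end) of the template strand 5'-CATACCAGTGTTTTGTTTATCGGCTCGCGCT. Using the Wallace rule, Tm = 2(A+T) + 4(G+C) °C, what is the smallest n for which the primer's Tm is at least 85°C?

First 28 bases: CATACCAGTGTTTTGTTTATCGGCTCGC → Tm = 82°C (< 85°C)
First 29 bases: CATACCAGTGTTTTGTTTATCGGCTCGCG → Tm = 86°C (≥ 85°C)
Since every base adds ≥2°C, Tm only increases with n, so the threshold is first crossed at n = 29.

n = 29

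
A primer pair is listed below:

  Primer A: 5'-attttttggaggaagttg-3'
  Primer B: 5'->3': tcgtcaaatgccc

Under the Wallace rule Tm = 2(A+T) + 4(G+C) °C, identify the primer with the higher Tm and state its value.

Primer A, 48°C

Primer A: A+T=12, G+C=6 → Tm = 2(12)+4(6) = 48°C
Primer B: A+T=6, G+C=7 → Tm = 2(6)+4(7) = 40°C
48°C vs 40°C → primer A is higher.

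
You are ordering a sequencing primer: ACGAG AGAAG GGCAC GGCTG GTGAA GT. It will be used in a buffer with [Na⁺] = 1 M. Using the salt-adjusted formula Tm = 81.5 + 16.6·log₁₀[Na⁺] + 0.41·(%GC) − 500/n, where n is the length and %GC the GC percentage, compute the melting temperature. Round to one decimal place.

87.3°C

Length n = 27. Counting bases: T=3, G=12, A=8, C=4
G+C = 16, so %GC = 16/27 × 100 = 59.259%
Salt term: 16.6 × (0) = 0
GC term: 0.41 × 59.259 = 24.296; length term: −500/27 = −18.519
Tm = 81.5 + (0) + 24.296 − 18.519 = 87.277 → 87.3°C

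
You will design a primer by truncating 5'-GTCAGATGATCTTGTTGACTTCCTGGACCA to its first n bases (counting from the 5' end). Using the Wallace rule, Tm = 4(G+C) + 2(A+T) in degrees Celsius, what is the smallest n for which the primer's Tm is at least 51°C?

First 18 bases: GTCAGATGATCTTGTTGA → Tm = 50°C (< 51°C)
First 19 bases: GTCAGATGATCTTGTTGAC → Tm = 54°C (≥ 51°C)
Each additional base adds 2°C (A/T) or 4°C (G/C), so Tm is non-decreasing in n; n = 19 is the first length to reach 51°C.

n = 19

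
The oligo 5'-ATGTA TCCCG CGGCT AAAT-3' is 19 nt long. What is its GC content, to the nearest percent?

47%

Scanning the sequence gives G=4, T=5, C=5, A=5.
G+C = 4 + 5 = 9 out of 19 bases
%GC = 9/19 × 100 = 47.37% ≈ 47%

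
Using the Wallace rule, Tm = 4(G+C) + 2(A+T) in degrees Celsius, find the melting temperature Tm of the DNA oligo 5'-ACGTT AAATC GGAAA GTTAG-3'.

54°C

Counting bases: T=5, A=8, G=5, C=2
A+T = 13, G+C = 7
Tm = 4·7 + 2·13 = 28 + 26 = 54°C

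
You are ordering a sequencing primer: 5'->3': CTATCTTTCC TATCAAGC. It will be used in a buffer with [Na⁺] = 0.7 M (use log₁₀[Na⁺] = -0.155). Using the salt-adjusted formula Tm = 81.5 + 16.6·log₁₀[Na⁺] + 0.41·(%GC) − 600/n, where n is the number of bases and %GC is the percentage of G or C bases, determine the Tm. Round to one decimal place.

Length n = 18. Base counts: G=1, C=6, T=7, A=4
G+C = 7, so %GC = 7/18 × 100 = 38.889%
Salt term: 16.6 × (-0.155) = -2.573
GC term: 0.41 × 38.889 = 15.944; length term: −600/18 = −33.333
Tm = 81.5 + (-2.573) + 15.944 − 33.333 = 61.538 → 61.5°C

61.5°C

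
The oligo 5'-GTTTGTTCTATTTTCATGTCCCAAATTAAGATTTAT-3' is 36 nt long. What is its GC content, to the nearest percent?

25%

Base counts: C=5, G=4, A=9, T=18
G+C = 4 + 5 = 9 out of 36 bases
%GC = 9/36 × 100 = 25% ≈ 25%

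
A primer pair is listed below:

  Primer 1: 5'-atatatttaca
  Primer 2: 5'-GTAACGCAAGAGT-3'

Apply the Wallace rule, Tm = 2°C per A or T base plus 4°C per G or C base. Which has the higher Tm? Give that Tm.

Primer 1: A+T=10, G+C=1 → Tm = 2(10)+4(1) = 24°C
Primer 2: A+T=7, G+C=6 → Tm = 2(7)+4(6) = 38°C
24°C vs 38°C → primer 2 is higher.

Primer 2, 38°C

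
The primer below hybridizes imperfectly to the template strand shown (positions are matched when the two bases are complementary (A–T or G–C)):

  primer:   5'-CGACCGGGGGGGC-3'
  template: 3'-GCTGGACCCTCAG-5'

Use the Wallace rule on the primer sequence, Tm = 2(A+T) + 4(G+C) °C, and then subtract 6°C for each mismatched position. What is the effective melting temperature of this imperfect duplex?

32°C

Primer base counts: A=1, T=0, G=8, C=4 → A+T=1, G+C=12
Perfect-match Tm = 2(1) + 4(12) = 2 + 48 = 50°C
Mismatches (positions where the bases are not complementary): 3 (at positions 6, 10, 12)
Effective Tm = 50 − 3×6 = 50 − 18 = 32°C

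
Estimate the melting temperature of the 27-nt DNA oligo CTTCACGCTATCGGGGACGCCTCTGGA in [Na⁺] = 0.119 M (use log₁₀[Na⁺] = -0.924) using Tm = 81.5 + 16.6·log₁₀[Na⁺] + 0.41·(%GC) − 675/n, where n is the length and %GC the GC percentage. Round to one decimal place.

Length n = 27. Base counts: T=6, C=9, G=8, A=4
G+C = 17, so %GC = 17/27 × 100 = 62.963%
Salt term: 16.6 × (-0.924) = -15.338
GC term: 0.41 × 62.963 = 25.815; length term: −675/27 = −25
Tm = 81.5 + (-15.338) + 25.815 − 25 = 66.977 → 67.0°C

67.0°C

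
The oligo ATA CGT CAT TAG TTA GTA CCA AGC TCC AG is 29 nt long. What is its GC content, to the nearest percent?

41%

Base counts: C=7, A=9, G=5, T=8
G+C = 5 + 7 = 12 out of 29 bases
%GC = 12/29 × 100 = 41.38% ≈ 41%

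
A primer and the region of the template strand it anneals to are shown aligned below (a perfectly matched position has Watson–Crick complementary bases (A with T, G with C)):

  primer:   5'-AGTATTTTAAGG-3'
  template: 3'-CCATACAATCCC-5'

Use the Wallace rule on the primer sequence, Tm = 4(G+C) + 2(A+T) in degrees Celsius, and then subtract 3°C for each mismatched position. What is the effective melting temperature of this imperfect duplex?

21°C

Primer base counts: A=4, T=5, G=3, C=0 → A+T=9, G+C=3
Perfect-match Tm = 2(9) + 4(3) = 18 + 12 = 30°C
Mismatches (positions where the bases are not complementary): 3 (at positions 1, 6, 10)
Effective Tm = 30 − 3×3 = 30 − 9 = 21°C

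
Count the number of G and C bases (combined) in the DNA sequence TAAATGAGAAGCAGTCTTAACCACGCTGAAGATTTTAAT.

Counting bases: T=11, G=7, C=6, A=15
Total G or C: 7 + 6 = 13

13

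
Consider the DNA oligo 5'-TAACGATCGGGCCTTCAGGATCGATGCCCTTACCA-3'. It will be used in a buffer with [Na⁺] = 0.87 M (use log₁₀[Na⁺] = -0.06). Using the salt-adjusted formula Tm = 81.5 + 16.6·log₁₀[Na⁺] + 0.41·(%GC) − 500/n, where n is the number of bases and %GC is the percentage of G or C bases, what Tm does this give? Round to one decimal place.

88.5°C

Length n = 35. C=11, A=8, T=8, G=8
G+C = 19, so %GC = 19/35 × 100 = 54.286%
Salt term: 16.6 × (-0.06) = -0.996
GC term: 0.41 × 54.286 = 22.257; length term: −500/35 = −14.286
Tm = 81.5 + (-0.996) + 22.257 − 14.286 = 88.475 → 88.5°C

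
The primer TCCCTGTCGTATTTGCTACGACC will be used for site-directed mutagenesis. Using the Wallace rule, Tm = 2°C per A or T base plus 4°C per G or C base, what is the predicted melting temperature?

70°C

Base counts: C=8, G=4, T=8, A=3
So N_AT = 11 and N_GC = 12.
Tm = 4·12 + 2·11 = 48 + 22 = 70°C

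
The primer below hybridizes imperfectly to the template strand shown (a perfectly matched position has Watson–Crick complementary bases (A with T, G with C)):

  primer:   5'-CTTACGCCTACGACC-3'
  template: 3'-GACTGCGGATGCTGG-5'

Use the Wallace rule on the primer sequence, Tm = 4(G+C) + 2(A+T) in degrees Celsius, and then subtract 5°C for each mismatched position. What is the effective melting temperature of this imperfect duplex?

43°C

Primer base counts: A=3, T=3, G=2, C=7 → A+T=6, G+C=9
Perfect-match Tm = 2(6) + 4(9) = 12 + 36 = 48°C
Mismatches (positions where the bases are not complementary): 1 (at position 3)
Effective Tm = 48 − 1×5 = 48 − 5 = 43°C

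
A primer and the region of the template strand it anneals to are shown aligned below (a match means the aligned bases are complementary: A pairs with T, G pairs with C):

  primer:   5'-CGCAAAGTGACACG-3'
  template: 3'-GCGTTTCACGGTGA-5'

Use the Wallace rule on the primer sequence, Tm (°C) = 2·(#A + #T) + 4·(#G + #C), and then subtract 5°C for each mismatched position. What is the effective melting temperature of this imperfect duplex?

Primer base counts: A=5, T=1, G=4, C=4 → A+T=6, G+C=8
Perfect-match Tm = 2(6) + 4(8) = 12 + 32 = 44°C
Mismatches (positions where the bases are not complementary): 2 (at positions 10, 14)
Effective Tm = 44 − 2×5 = 44 − 10 = 34°C

34°C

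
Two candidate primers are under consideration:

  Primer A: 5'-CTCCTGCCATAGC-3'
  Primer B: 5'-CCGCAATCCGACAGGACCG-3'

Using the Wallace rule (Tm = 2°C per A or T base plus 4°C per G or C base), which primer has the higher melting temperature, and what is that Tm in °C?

Primer A: A+T=5, G+C=8 → Tm = 2(5)+4(8) = 42°C
Primer B: A+T=6, G+C=13 → Tm = 2(6)+4(13) = 64°C
42°C vs 64°C → primer B is higher.

Primer B, 64°C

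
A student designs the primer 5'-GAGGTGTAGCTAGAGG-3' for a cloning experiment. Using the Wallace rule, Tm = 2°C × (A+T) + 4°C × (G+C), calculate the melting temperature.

50°C

Base counts: C=1, T=3, A=4, G=8
A+T = 7, G+C = 9
Tm = 4·9 + 2·7 = 36 + 14 = 50°C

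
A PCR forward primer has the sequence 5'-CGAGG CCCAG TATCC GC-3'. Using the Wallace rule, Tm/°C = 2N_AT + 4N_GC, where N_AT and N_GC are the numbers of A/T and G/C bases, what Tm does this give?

58°C

Counting bases: G=5, A=3, C=7, T=2
A+T = 5, G+C = 12
Tm = 2×5 + 4×12 = 58°C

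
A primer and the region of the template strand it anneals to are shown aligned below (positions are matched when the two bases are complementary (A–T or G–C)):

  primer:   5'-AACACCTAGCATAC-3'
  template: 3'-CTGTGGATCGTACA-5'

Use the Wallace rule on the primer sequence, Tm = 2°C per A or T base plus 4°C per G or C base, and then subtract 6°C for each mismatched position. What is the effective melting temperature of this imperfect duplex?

Primer base counts: A=6, T=2, G=1, C=5 → A+T=8, G+C=6
Perfect-match Tm = 2(8) + 4(6) = 16 + 24 = 40°C
Mismatches (positions where the bases are not complementary): 3 (at positions 1, 13, 14)
Effective Tm = 40 − 3×6 = 40 − 18 = 22°C

22°C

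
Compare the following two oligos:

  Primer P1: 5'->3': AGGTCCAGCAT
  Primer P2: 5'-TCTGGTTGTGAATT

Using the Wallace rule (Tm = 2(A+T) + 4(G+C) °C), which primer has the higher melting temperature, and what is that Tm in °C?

Primer P2, 38°C

Primer P1: A+T=5, G+C=6 → Tm = 2(5)+4(6) = 34°C
Primer P2: A+T=9, G+C=5 → Tm = 2(9)+4(5) = 38°C
34°C vs 38°C → primer P2 is higher.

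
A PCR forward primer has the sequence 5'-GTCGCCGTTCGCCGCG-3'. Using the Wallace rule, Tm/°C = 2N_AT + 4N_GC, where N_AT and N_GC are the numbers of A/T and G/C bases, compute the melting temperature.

Scanning the sequence gives T=3, C=7, G=6, A=0.
So N_AT = 3 and N_GC = 13.
Tm = 2(3) + 4(13) = 6 + 52 = 58°C

58°C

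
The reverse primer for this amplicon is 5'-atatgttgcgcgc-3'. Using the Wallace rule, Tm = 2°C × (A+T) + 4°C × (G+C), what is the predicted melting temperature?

40°C

Counting bases: A=2, T=4, G=4, C=3
AT pairs contribute 6, GC pairs contribute 7.
Tm = 2(6) + 4(7) = 12 + 28 = 40°C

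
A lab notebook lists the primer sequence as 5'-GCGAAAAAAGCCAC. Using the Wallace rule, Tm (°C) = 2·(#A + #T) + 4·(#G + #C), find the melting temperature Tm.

42°C

Counting bases: C=4, G=3, A=7, T=0
A+T = 7, G+C = 7
Tm = 2(7) + 4(7) = 14 + 28 = 42°C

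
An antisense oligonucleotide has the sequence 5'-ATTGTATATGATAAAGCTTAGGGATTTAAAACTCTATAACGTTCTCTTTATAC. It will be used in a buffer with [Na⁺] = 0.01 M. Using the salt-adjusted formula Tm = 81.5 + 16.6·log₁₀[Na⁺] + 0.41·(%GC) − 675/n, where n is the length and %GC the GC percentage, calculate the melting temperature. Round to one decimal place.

Length n = 53. Counting bases: G=7, T=21, A=18, C=7
G+C = 14, so %GC = 14/53 × 100 = 26.415%
Salt term: 16.6 × (-2) = -33.2
GC term: 0.41 × 26.415 = 10.83; length term: −675/53 = −12.736
Tm = 81.5 + (-33.2) + 10.83 − 12.736 = 46.394 → 46.4°C

46.4°C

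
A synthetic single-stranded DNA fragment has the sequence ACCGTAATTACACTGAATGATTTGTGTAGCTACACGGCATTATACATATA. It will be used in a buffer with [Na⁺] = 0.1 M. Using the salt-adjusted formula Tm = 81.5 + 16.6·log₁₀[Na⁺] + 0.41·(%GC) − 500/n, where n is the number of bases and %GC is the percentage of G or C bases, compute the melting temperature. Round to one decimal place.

68.8°C

Length n = 50. Counting bases: G=8, C=9, T=16, A=17
G+C = 17, so %GC = 17/50 × 100 = 34%
Salt term: 16.6 × (-1) = -16.6
GC term: 0.41 × 34 = 13.94; length term: −500/50 = −10
Tm = 81.5 + (-16.6) + 13.94 − 10 = 68.84 → 68.8°C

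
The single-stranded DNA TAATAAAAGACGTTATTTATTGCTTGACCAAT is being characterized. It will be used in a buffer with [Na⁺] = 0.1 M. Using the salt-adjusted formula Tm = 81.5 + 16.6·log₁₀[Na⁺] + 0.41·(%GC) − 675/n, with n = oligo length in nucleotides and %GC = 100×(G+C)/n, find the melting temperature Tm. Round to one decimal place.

Length n = 32. Scanning the sequence gives A=12, G=4, C=4, T=12.
G+C = 8, so %GC = 8/32 × 100 = 25%
Salt term: 16.6 × (-1) = -16.6
GC term: 0.41 × 25 = 10.25; length term: −675/32 = −21.094
Tm = 81.5 + (-16.6) + 10.25 − 21.094 = 54.056 → 54.1°C

54.1°C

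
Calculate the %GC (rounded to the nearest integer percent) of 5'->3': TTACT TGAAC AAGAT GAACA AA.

27%

C=3, G=3, A=11, T=5
G+C = 3 + 3 = 6 out of 22 bases
%GC = 6/22 × 100 = 27.27% ≈ 27%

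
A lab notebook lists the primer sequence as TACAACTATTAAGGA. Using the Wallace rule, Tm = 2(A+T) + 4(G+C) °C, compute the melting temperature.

Base counts: G=2, A=7, C=2, T=4
A+T = 11, G+C = 4
Tm = 2×11 + 4×4 = 38°C

38°C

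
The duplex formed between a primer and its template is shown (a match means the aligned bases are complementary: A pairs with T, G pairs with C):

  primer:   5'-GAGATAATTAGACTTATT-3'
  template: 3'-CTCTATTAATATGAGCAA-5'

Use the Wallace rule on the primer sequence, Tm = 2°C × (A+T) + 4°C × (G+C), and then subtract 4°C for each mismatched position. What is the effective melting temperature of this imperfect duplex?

Primer base counts: A=7, T=7, G=3, C=1 → A+T=14, G+C=4
Perfect-match Tm = 2(14) + 4(4) = 28 + 16 = 44°C
Mismatches (positions where the bases are not complementary): 3 (at positions 11, 15, 16)
Effective Tm = 44 − 3×4 = 44 − 12 = 32°C

32°C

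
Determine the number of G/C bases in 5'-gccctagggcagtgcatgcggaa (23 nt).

15

Scanning the sequence gives A=5, G=9, T=3, C=6.
Total G or C: 9 + 6 = 15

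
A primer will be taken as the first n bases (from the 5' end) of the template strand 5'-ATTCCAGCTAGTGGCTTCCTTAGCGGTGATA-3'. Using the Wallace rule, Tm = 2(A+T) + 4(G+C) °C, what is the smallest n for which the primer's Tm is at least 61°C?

First 20 bases: ATTCCAGCTAGTGGCTTCCT → Tm = 60°C (< 61°C)
First 21 bases: ATTCCAGCTAGTGGCTTCCTT → Tm = 62°C (≥ 61°C)
Each additional base adds 2°C (A/T) or 4°C (G/C), so Tm is non-decreasing in n; n = 21 is the first length to reach 61°C.

n = 21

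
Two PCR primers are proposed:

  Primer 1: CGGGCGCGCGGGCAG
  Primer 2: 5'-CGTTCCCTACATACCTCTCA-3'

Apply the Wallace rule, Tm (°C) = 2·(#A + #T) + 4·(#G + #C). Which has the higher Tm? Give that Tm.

Primer 2, 60°C

Primer 1: A+T=1, G+C=14 → Tm = 2(1)+4(14) = 58°C
Primer 2: A+T=10, G+C=10 → Tm = 2(10)+4(10) = 60°C
58°C vs 60°C → primer 2 is higher.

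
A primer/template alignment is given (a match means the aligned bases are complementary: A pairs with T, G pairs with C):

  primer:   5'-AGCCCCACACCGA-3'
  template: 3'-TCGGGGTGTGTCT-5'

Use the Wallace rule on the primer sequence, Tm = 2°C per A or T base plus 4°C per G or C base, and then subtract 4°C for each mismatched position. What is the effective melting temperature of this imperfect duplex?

Primer base counts: A=4, T=0, G=2, C=7 → A+T=4, G+C=9
Perfect-match Tm = 2(4) + 4(9) = 8 + 36 = 44°C
Mismatches (positions where the bases are not complementary): 1 (at position 11)
Effective Tm = 44 − 1×4 = 44 − 4 = 40°C

40°C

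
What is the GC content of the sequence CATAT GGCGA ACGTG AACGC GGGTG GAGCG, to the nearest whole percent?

Counting bases: A=7, G=13, T=4, C=6
G+C = 13 + 6 = 19 out of 30 bases
%GC = 19/30 × 100 = 63.33% ≈ 63%

63%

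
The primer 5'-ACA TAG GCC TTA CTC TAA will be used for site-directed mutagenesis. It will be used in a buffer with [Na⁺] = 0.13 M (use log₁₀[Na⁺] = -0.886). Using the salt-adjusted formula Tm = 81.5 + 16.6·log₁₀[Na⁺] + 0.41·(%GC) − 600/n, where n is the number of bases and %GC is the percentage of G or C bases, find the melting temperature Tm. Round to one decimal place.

49.4°C

Length n = 18. Scanning the sequence gives C=5, G=2, T=5, A=6.
G+C = 7, so %GC = 7/18 × 100 = 38.889%
Salt term: 16.6 × (-0.886) = -14.708
GC term: 0.41 × 38.889 = 15.944; length term: −600/18 = −33.333
Tm = 81.5 + (-14.708) + 15.944 − 33.333 = 49.403 → 49.4°C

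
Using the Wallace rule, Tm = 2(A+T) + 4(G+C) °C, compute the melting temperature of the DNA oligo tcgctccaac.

32°C

A=2, G=1, C=5, T=2
So N_AT = 4 and N_GC = 6.
Tm = 2×4 + 4×6 = 32°C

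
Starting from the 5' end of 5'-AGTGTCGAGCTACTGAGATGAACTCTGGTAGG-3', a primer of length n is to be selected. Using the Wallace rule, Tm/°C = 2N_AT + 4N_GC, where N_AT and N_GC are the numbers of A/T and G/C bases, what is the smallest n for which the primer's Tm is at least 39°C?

First 12 bases: AGTGTCGAGCTA → Tm = 36°C (< 39°C)
First 13 bases: AGTGTCGAGCTAC → Tm = 40°C (≥ 39°C)
Since every base adds ≥2°C, Tm only increases with n, so the threshold is first crossed at n = 13.

n = 13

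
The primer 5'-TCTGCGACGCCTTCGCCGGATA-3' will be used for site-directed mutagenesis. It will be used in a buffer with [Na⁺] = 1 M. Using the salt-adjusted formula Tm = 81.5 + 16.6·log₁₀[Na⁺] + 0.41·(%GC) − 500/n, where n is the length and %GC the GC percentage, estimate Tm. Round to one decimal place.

84.9°C

Length n = 22. Scanning the sequence gives G=6, T=5, C=8, A=3.
G+C = 14, so %GC = 14/22 × 100 = 63.636%
Salt term: 16.6 × (0) = 0
GC term: 0.41 × 63.636 = 26.091; length term: −500/22 = −22.727
Tm = 81.5 + (0) + 26.091 − 22.727 = 84.864 → 84.9°C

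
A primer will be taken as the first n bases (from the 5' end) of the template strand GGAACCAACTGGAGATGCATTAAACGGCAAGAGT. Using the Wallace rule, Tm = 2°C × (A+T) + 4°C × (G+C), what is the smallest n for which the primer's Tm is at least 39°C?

First 12 bases: GGAACCAACTGG → Tm = 38°C (< 39°C)
First 13 bases: GGAACCAACTGGA → Tm = 40°C (≥ 39°C)
Each additional base adds 2°C (A/T) or 4°C (G/C), so Tm is non-decreasing in n; n = 13 is the first length to reach 39°C.

n = 13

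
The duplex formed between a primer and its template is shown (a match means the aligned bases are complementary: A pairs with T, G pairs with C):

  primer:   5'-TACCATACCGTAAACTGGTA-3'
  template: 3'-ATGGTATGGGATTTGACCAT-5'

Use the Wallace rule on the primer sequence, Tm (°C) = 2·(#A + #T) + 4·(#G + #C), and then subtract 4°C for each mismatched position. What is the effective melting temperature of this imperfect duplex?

52°C

Primer base counts: A=7, T=5, G=3, C=5 → A+T=12, G+C=8
Perfect-match Tm = 2(12) + 4(8) = 24 + 32 = 56°C
Mismatches (positions where the bases are not complementary): 1 (at position 10)
Effective Tm = 56 − 1×4 = 56 − 4 = 52°C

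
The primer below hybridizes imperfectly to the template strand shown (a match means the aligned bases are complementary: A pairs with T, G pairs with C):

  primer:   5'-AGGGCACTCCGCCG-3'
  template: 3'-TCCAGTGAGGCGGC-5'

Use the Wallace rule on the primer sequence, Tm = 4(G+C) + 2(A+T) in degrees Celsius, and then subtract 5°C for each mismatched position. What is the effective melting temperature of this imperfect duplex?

45°C

Primer base counts: A=2, T=1, G=5, C=6 → A+T=3, G+C=11
Perfect-match Tm = 2(3) + 4(11) = 6 + 44 = 50°C
Mismatches (positions where the bases are not complementary): 1 (at position 4)
Effective Tm = 50 − 1×5 = 50 − 5 = 45°C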